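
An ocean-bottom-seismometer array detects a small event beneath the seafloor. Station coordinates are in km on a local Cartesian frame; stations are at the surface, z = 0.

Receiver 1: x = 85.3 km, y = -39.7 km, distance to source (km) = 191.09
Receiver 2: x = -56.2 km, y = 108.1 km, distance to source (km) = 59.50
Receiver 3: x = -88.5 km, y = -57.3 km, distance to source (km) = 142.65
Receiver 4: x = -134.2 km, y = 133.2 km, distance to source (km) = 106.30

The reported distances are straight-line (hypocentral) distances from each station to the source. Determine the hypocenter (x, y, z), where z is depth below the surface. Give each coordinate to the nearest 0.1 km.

Each station gives a sphere (x−x_i)² + (y−y_i)² + z² = d_i² (stations at z=0).
Subtracting the Receiver 1 sphere from Receiver 2 and Receiver 3: z² cancels, leaving linear equations in x and y:
-283.0 x + 295.6 y = 38967.01
-347.6 x − 35.2 y = 18429.73
Solving: x ≈ -60.503, y ≈ 73.899 km (keep extra digits for the depth step; rounded: -60.5, 73.9).
Then from the Receiver 1 sphere: z² = 191.09² − (x − 85.3)² − (y + 39.7)² with x = -60.503, y = 73.899, so z ≈ 48.499 ≈ 48.5 km.

(-60.5, 73.9, 48.5)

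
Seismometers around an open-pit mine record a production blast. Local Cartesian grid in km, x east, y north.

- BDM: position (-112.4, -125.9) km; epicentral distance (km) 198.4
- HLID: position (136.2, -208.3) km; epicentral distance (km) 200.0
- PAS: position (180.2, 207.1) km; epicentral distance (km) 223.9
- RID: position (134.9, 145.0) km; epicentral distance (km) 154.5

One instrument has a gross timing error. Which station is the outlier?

Solve using three stations at a time. Using HLID, PAS, RID (subtract circle equations pairwise → linear system) gives (x, y) ≈ (121.2, -8.9).
Distances from that point to each station vs reported:
  BDM: calculated 261.3 vs reported 198.4 → residual 62.9 km
  HLID: calculated 200.0 vs reported 200.0 → residual 0.0 km
  PAS: calculated 223.9 vs reported 223.9 → residual 0.0 km
  RID: calculated 154.5 vs reported 154.5 → residual 0.0 km
HLID, PAS, RID are mutually consistent (residuals ≈ 0); BDM is off by 62.9 km.

BDM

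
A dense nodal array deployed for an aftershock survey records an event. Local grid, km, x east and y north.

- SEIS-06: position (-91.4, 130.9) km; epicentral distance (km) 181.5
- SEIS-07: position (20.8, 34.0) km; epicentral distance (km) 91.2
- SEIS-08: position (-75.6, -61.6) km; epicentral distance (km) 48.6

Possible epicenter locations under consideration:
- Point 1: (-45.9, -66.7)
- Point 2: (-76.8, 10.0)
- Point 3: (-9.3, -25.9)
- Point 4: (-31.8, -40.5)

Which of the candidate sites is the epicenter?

Point 4

For each candidate, compare |candidate − station| to the reported distance:
Point 1: residuals SEIS-06 21.3, SEIS-07 29.6, SEIS-08 18.5 → max 29.6 km
Point 2: residuals SEIS-06 59.7, SEIS-07 9.3, SEIS-08 23.0 → max 59.7 km
Point 3: residuals SEIS-06 4.5, SEIS-07 24.2, SEIS-08 26.7 → max 26.7 km
Point 4: residuals SEIS-06 0.0, SEIS-07 0.0, SEIS-08 0.0 → max 0.0 km
Only Point 4 has all residuals ≈ 0.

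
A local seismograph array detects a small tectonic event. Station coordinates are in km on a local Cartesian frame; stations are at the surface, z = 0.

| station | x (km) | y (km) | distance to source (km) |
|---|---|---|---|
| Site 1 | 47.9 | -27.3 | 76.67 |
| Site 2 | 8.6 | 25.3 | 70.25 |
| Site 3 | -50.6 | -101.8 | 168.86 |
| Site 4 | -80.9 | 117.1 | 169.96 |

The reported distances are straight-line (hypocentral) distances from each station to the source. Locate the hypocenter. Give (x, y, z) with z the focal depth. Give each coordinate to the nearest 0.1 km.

Each station gives a sphere (x−x_i)² + (y−y_i)² + z² = d_i² (stations at z=0).
Subtracting the Site 1 sphere from Site 2 and Site 3: z² cancels, leaving linear equations in x and y:
-78.6 x + 105.2 y = -1382.42
-197.0 x − 149.0 y = -12751.51
Solving: x ≈ 47.708, y ≈ 22.504 km (keep extra digits for the depth step; rounded: 47.7, 22.5).
Then from the Site 1 sphere: z² = 76.67² − (x − 47.9)² − (y + 27.3)² with x = 47.708, y = 22.504, so z ≈ 58.291 ≈ 58.3 km.
Check against Site 4 (with the unrounded solution): distance 169.96 ≈ 169.96 km. ✓

x ≈ 47.7 km, y ≈ 22.5 km, depth ≈ 58.3 km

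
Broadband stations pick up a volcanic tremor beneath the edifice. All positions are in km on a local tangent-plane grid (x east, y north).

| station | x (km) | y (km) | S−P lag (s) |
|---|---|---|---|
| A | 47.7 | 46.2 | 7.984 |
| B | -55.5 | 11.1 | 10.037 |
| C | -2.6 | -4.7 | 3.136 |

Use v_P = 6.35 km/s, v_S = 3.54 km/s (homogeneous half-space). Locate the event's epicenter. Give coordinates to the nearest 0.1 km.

x ≈ 21.4 km, y ≈ -12.0 km

Distance from S−P lag: d = Δt · v_P v_S / (v_P − v_S) = Δt · (6.35·3.54)/(6.35−3.54) ≈ 7.9996·Δt.
So d_A = 63.87, d_B = 80.29, d_C = 25.09 km.
Circle about each station: (x − 47.7)² + (y − 46.2)² = 63.87²; (x + 55.5)² + (y − 11.1)² = 80.29²; (x + 2.6)² + (y + 4.7)² = 25.09².
Subtracting pairs of circle equations eliminates x²+y² and gives linear equations (the radical axes):
-206.4 x − 70.2 y = -3573.38
-100.6 x − 101.8 y = -931.01
Solving the 2×2 system: x ≈ 21.4, y ≈ -12.0 km.
Check against A (with the unrounded x, y): √((x − 47.7)²+(y − 46.2)²) = 63.86 ≈ 63.87 km. ✓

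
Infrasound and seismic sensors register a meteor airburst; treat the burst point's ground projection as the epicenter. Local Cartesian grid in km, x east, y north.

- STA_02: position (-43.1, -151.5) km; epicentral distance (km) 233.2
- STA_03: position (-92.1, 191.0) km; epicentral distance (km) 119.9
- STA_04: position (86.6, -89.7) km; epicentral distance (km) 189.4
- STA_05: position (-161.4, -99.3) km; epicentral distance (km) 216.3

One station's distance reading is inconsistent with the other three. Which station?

Solve using three stations at a time. Using STA_02, STA_03, STA_05 (subtract circle equations pairwise → linear system) gives (x, y) ≈ (-43.0, 81.7).
Distances from that point to each station vs reported:
  STA_02: calculated 233.2 vs reported 233.2 → residual 0.0 km
  STA_03: calculated 119.9 vs reported 119.9 → residual 0.0 km
  STA_04: calculated 214.9 vs reported 189.4 → residual 25.5 km
  STA_05: calculated 216.3 vs reported 216.3 → residual 0.0 km
STA_02, STA_03, STA_05 are mutually consistent (residuals ≈ 0); STA_04 is off by 25.5 km.

STA_04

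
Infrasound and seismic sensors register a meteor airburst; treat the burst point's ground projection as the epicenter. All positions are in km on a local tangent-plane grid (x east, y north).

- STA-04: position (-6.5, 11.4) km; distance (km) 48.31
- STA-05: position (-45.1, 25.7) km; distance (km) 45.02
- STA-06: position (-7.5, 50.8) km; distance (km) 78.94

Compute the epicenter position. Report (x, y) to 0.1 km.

Circle about each station: (x + 6.5)² + (y − 11.4)² = 48.31²; (x + 45.1)² + (y − 25.7)² = 45.02²; (x + 7.5)² + (y − 50.8)² = 78.94².
Subtracting pairs of circle equations eliminates x²+y² and gives linear equations (the radical axes):
-77.2 x + 28.6 y = 2829.35
-2.0 x + 78.8 y = -1432.99
Solving the 2×2 system: x ≈ -43.8, y ≈ -19.3 km.
Check against STA-04 (with the unrounded x, y): √((x + 6.5)²+(y − 11.4)²) = 48.31 ≈ 48.31 km. ✓

(-43.8, -19.3)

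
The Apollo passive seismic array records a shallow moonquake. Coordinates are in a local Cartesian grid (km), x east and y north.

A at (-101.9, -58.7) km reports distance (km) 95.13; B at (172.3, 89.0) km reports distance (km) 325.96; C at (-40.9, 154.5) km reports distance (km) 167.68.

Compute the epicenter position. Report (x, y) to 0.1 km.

Circle about each station: (x + 101.9)² + (y + 58.7)² = 95.13²; (x − 172.3)² + (y − 89.0)² = 325.96²; (x + 40.9)² + (y − 154.5)² = 167.68².
Subtracting pairs of circle equations eliminates x²+y² and gives linear equations (the radical axes):
548.4 x + 295.4 y = -73421.21
122.0 x + 426.4 y = -7353.11
Solving the 2×2 system: x ≈ -147.3, y ≈ 24.9 km.
Check against A (with the unrounded x, y): √((x + 101.9)²+(y + 58.7)²) = 95.13 ≈ 95.13 km. ✓

(-147.3, 24.9)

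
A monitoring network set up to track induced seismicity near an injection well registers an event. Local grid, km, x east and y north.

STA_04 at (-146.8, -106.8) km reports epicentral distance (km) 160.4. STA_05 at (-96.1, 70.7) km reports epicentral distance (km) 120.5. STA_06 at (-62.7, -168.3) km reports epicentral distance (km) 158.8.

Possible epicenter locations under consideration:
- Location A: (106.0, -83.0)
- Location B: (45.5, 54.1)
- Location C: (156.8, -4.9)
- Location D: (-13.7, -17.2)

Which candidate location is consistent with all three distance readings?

For each candidate, compare |candidate − station| to the reported distance:
Location A: residuals STA_04 93.5, STA_05 133.4, STA_06 30.2 → max 133.4 km
Location B: residuals STA_04 90.3, STA_05 22.1, STA_06 88.5 → max 90.3 km
Location C: residuals STA_04 159.8, STA_05 143.5, STA_06 114.8 → max 159.8 km
Location D: residuals STA_04 0.0, STA_05 0.0, STA_06 0.0 → max 0.0 km
Only Location D has all residuals ≈ 0.

Location D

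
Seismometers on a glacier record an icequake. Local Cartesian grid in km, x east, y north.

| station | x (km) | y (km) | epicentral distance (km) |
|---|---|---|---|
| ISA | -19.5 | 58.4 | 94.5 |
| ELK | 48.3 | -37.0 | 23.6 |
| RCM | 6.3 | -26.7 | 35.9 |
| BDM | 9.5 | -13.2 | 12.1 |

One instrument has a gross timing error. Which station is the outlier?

Solve using three stations at a time. Using ISA, ELK, RCM (subtract circle equations pairwise → linear system) gives (x, y) ≈ (40.2, -14.9).
Distances from that point to each station vs reported:
  ISA: calculated 94.5 vs reported 94.5 → residual 0.0 km
  ELK: calculated 23.6 vs reported 23.6 → residual 0.0 km
  RCM: calculated 35.9 vs reported 35.9 → residual 0.0 km
  BDM: calculated 30.7 vs reported 12.1 → residual 18.6 km
ISA, ELK, RCM are mutually consistent (residuals ≈ 0); BDM is off by 18.6 km.

BDM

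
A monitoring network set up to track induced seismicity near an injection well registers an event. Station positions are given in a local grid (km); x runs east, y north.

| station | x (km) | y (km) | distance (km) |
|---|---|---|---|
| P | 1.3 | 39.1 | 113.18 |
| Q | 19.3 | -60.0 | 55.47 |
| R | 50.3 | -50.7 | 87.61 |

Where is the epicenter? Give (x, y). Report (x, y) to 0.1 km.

Circle about each station: (x − 1.3)² + (y − 39.1)² = 113.18²; (x − 19.3)² + (y + 60.0)² = 55.47²; (x − 50.3)² + (y + 50.7)² = 87.61².
Subtracting the P equation from the Q and R equations removes the quadratic terms:
36.0 x − 198.2 y = 12174.78
98.0 x − 179.6 y = 8704.28
Solving the 2×2 system: x ≈ -35.6, y ≈ -67.9 km.
Check against P (with the unrounded x, y): √((x − 1.3)²+(y − 39.1)²) = 113.18 ≈ 113.18 km. ✓

(-35.6, -67.9)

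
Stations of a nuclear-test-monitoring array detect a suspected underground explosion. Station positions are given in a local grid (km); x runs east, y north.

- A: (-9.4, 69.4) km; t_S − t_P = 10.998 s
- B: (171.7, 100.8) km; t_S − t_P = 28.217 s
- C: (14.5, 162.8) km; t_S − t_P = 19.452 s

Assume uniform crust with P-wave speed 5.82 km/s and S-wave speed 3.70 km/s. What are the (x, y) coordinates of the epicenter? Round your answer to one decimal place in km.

x ≈ -96.3 km, y ≈ -0.8 km

Distance from S−P lag: d = Δt · v_P v_S / (v_P − v_S) = Δt · (5.82·3.70)/(5.82−3.70) ≈ 10.1575·Δt.
So d_A = 111.71, d_B = 286.62, d_C = 197.58 km.
Circle about each station: (x + 9.4)² + (y − 69.4)² = 111.71²; (x − 171.7)² + (y − 100.8)² = 286.62²; (x − 14.5)² + (y − 162.8)² = 197.58².
Subtracting the A equation from the B and C equations removes the quadratic terms:
362.2 x + 62.8 y = -34935.09
47.8 x + 186.8 y = -4749.36
Solving the 2×2 system: x ≈ -96.3, y ≈ -0.8 km.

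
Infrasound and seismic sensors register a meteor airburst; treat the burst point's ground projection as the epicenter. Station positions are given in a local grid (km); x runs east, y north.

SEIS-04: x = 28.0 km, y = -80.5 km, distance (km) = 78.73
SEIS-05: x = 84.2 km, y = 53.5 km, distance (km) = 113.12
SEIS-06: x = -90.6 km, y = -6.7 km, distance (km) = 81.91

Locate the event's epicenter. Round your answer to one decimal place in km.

x ≈ -8.8 km, y ≈ -10.9 km

Circle about each station: (x − 28.0)² + (y + 80.5)² = 78.73²; (x − 84.2)² + (y − 53.5)² = 113.12²; (x + 90.6)² + (y + 6.7)² = 81.91².
Subtracting the SEIS-04 equation from the SEIS-05 and SEIS-06 equations removes the quadratic terms:
112.4 x + 268.0 y = -3910.08
-237.2 x + 147.6 y = 478.16
Solving the 2×2 system: x ≈ -8.8, y ≈ -10.9 km.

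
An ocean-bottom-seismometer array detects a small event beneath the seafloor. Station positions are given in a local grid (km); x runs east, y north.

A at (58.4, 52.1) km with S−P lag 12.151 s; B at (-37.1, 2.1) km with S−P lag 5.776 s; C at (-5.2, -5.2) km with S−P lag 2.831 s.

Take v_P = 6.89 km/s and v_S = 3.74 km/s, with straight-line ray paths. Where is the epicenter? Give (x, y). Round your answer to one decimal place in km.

(-0.6, -27.9)

Distance from S−P lag: d = Δt · v_P v_S / (v_P − v_S) = Δt · (6.89·3.74)/(6.89−3.74) ≈ 8.1805·Δt.
So d_A = 99.40, d_B = 47.25, d_C = 23.16 km.
Circle about each station: (x − 58.4)² + (y − 52.1)² = 99.40²; (x + 37.1)² + (y − 2.1)² = 47.25²; (x + 5.2)² + (y + 5.2)² = 23.16².
Subtracting the A equation from the B and C equations removes the quadratic terms:
-191.0 x − 100.0 y = 2903.65
-127.2 x − 114.6 y = 3273.08
Solving the 2×2 system: x ≈ -0.6, y ≈ -27.9 km.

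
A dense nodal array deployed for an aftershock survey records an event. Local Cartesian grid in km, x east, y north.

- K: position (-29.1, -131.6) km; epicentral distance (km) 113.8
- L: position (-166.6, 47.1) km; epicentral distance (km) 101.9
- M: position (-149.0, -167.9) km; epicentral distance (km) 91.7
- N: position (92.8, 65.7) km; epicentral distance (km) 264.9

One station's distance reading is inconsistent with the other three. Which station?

Solve using three stations at a time. Using K, M, N (subtract circle equations pairwise → linear system) gives (x, y) ≈ (-129.7, -78.2).
Distances from that point to each station vs reported:
  K: calculated 113.9 vs reported 113.8 → residual 0.1 km
  L: calculated 130.6 vs reported 101.9 → residual 28.7 km
  M: calculated 91.8 vs reported 91.7 → residual 0.1 km
  N: calculated 264.9 vs reported 264.9 → residual 0.0 km
K, M, N are mutually consistent (residuals ≈ 0); L is off by 28.7 km.

L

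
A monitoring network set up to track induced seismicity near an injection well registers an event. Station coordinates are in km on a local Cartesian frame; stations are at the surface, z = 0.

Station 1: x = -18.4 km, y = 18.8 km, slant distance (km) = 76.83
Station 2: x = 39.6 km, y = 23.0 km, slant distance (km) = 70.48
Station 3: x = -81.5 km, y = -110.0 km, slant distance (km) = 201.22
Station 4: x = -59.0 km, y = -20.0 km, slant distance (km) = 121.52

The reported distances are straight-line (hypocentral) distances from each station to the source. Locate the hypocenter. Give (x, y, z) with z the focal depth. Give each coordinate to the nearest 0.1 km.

(16.1, 56.3, 57.5)

Each station gives a sphere (x−x_i)² + (y−y_i)² + z² = d_i² (stations at z=0).
Subtracting the Station 1 sphere from Station 2 and Station 3: z² cancels, leaving linear equations in x and y:
116.0 x + 8.4 y = 2340.58
-126.2 x − 257.6 y = -16536.39
Solving: x ≈ 16.100, y ≈ 56.307 km (keep extra digits for the depth step; rounded: 16.1, 56.3).
Then from the Station 1 sphere: z² = 76.83² − (x + 18.4)² − (y − 18.8)² with x = 16.100, y = 56.307, so z ≈ 57.496 ≈ 57.5 km.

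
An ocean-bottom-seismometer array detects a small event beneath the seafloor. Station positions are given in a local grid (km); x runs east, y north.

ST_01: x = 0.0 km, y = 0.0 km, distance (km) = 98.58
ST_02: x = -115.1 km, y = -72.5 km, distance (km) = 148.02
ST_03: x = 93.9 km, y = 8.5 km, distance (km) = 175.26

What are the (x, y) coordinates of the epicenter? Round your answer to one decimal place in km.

-70.7 km east, 68.7 km north

Circle about each station: x² + y² = 98.58²; (x + 115.1)² + (y + 72.5)² = 148.02²; (x − 93.9)² + (y − 8.5)² = 175.26².
Subtracting the ST_01 equation from the ST_02 and ST_03 equations removes the quadratic terms:
-230.2 x − 145.0 y = 6312.36
187.8 x + 17.0 y = -12108.59
Solving the 2×2 system: x ≈ -70.7, y ≈ 68.7 km.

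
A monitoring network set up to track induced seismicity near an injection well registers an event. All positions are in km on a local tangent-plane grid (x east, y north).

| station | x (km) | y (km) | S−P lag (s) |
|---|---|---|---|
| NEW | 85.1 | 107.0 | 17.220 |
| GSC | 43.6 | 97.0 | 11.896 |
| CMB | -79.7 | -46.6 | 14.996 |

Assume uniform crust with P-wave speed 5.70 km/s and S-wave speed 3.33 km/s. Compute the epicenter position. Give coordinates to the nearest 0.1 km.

(-47.5, 69.1)

Distance from S−P lag: d = Δt · v_P v_S / (v_P − v_S) = Δt · (5.70·3.33)/(5.70−3.33) ≈ 8.0089·Δt.
So d_NEW = 137.91, d_GSC = 95.27, d_CMB = 120.10 km.
Circle about each station: (x − 85.1)² + (y − 107.0)² = 137.91²; (x − 43.6)² + (y − 97.0)² = 95.27²; (x + 79.7)² + (y + 46.6)² = 120.10².
Subtracting pairs of circle equations eliminates x²+y² and gives linear equations (the radical axes):
-83.0 x − 20.0 y = 2561.75
-329.6 x − 307.2 y = -5572.20
Solving the 2×2 system: x ≈ -47.5, y ≈ 69.1 km.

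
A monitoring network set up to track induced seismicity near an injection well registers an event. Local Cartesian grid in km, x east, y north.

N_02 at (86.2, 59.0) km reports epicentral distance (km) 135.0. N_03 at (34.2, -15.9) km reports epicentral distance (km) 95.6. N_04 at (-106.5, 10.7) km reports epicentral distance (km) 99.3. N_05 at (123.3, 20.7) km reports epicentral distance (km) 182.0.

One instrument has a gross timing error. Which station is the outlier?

Solve using three stations at a time. Using N_02, N_04, N_05 (subtract circle equations pairwise → linear system) gives (x, y) ≈ (-45.4, 88.9).
Distances from that point to each station vs reported:
  N_02: calculated 135.0 vs reported 135.0 → residual 0.0 km
  N_03: calculated 131.6 vs reported 95.6 → residual 36.0 km
  N_04: calculated 99.2 vs reported 99.3 → residual 0.1 km
  N_05: calculated 182.0 vs reported 182.0 → residual 0.0 km
N_02, N_04, N_05 are mutually consistent (residuals ≈ 0); N_03 is off by 36.0 km.

N_03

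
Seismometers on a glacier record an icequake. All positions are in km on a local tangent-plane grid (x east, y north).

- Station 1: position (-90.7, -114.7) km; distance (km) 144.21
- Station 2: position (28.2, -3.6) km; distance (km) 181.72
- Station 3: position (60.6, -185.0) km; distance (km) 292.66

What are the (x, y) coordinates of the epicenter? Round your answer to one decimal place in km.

Circle about each station: (x + 90.7)² + (y + 114.7)² = 144.21²; (x − 28.2)² + (y + 3.6)² = 181.72²; (x − 60.6)² + (y + 185.0)² = 292.66².
Subtracting pairs of circle equations eliminates x²+y² and gives linear equations (the radical axes):
237.8 x + 222.2 y = -32800.01
302.6 x − 140.6 y = -48338.57
Solving the 2×2 system: x ≈ -152.5, y ≈ 15.6 km.

-152.5 km east, 15.6 km north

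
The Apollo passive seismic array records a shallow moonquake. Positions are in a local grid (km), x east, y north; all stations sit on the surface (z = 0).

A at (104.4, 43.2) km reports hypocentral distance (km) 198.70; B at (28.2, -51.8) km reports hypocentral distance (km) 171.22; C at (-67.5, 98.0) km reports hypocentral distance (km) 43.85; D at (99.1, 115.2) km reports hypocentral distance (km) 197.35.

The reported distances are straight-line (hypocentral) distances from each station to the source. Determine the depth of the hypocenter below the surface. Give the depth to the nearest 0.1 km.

22.2 km

Each station gives a sphere (x−x_i)² + (y−y_i)² + z² = d_i² (stations at z=0).
Subtracting the A sphere from B and C: z² cancels, leaving linear equations in x and y:
-152.4 x − 190.0 y = 878.28
-343.8 x + 109.6 y = 38953.52
Solving: x ≈ -91.404, y ≈ 68.693 km (keep extra digits for the depth step; rounded: -91.4, 68.7).
Then from the A sphere: z² = 198.70² − (x − 104.4)² − (y − 43.2)² with x = -91.404, y = 68.693, so z ≈ 22.194 ≈ 22.2 km.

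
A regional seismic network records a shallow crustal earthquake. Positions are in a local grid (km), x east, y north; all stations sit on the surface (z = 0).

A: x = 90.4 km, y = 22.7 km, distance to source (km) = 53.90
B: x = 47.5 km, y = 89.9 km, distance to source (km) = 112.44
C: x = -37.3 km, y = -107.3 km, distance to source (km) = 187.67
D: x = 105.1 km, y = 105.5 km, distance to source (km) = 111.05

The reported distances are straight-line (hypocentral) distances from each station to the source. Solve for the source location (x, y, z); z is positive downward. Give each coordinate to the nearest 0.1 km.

Each station gives a sphere (x−x_i)² + (y−y_i)² + z² = d_i² (stations at z=0).
Subtracting the A sphere from B and C: z² cancels, leaving linear equations in x and y:
-85.8 x + 134.4 y = -8086.73
-255.4 x − 260.0 y = -28097.69
Solving: x ≈ 103.805, y ≈ 6.099 km (keep extra digits for the depth step; rounded: 103.8, 6.1).
Then from the A sphere: z² = 53.90² − (x − 90.4)² − (y − 22.7)² with x = 103.805, y = 6.099, so z ≈ 49.497 ≈ 49.5 km.
Check against D (with the unrounded solution): distance 111.05 ≈ 111.05 km. ✓

(103.8, 6.1, 49.5)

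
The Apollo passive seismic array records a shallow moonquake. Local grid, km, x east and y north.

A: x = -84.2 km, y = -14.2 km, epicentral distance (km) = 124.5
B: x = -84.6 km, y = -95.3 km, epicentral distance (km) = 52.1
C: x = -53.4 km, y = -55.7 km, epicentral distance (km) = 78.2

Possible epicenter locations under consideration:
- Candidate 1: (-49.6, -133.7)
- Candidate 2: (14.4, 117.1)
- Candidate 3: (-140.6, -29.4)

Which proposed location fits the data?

Candidate 1

For each candidate, compare |candidate − station| to the reported distance:
Candidate 1: residuals A 0.1, B 0.1, C 0.1 → max 0.1 km
Candidate 2: residuals A 39.7, B 182.2, C 107.4 → max 182.2 km
Candidate 3: residuals A 66.1, B 34.4, C 12.9 → max 66.1 km
Only Candidate 1 has all residuals ≈ 0.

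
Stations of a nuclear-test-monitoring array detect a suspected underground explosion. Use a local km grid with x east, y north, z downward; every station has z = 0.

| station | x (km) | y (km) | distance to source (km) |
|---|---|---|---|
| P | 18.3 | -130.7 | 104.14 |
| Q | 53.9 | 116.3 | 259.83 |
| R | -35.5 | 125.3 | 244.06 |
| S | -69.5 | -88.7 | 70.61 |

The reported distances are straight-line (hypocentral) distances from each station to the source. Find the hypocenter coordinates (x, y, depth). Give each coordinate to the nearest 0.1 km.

(-58.3, -108.3, 66.9)

Each station gives a sphere (x−x_i)² + (y−y_i)² + z² = d_i² (stations at z=0).
Subtracting the P sphere from Q and R: z² cancels, leaving linear equations in x and y:
71.2 x + 494.0 y = -57652.97
-107.6 x + 512.0 y = -49177.18
Solving: x ≈ -58.307, y ≈ -108.303 km (keep extra digits for the depth step; rounded: -58.3, -108.3).
Then from the P sphere: z² = 104.14² − (x − 18.3)² − (y + 130.7)² with x = -58.307, y = -108.303, so z ≈ 66.895 ≈ 66.9 km.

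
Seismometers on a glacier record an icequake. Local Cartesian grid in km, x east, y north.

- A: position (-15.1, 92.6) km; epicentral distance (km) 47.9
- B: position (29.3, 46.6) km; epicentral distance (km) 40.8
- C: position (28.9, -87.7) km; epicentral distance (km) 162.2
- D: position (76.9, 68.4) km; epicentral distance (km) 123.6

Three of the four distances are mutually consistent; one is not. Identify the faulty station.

B

Solve using three stations at a time. Using A, C, D (subtract circle equations pairwise → linear system) gives (x, y) ≈ (-46.1, 56.1).
Distances from that point to each station vs reported:
  A: calculated 47.9 vs reported 47.9 → residual 0.0 km
  B: calculated 76.0 vs reported 40.8 → residual 35.2 km
  C: calculated 162.2 vs reported 162.2 → residual 0.0 km
  D: calculated 123.6 vs reported 123.6 → residual 0.0 km
A, C, D are mutually consistent (residuals ≈ 0); B is off by 35.2 km.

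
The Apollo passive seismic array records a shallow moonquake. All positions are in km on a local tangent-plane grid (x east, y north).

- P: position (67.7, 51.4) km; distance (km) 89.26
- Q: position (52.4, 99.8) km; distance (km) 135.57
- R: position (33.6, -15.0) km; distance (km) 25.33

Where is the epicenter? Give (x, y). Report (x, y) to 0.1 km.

x ≈ 48.2 km, y ≈ -35.7 km

Circle about each station: (x − 67.7)² + (y − 51.4)² = 89.26²; (x − 52.4)² + (y − 99.8)² = 135.57²; (x − 33.6)² + (y + 15.0)² = 25.33².
Subtracting the P equation from the Q and R equations removes the quadratic terms:
-30.6 x + 96.8 y = -4931.33
-68.2 x − 132.8 y = 1454.45
Solving the 2×2 system: x ≈ 48.2, y ≈ -35.7 km.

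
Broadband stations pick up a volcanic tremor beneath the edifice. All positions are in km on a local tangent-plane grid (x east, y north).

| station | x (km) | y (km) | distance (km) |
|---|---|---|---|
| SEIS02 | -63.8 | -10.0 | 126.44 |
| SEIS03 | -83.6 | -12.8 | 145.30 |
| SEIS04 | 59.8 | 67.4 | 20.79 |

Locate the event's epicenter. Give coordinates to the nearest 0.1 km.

Circle about each station: (x + 63.8)² + (y + 10.0)² = 126.44²; (x + 83.6)² + (y + 12.8)² = 145.30²; (x − 59.8)² + (y − 67.4)² = 20.79².
Subtracting the SEIS02 equation from the SEIS03 and SEIS04 equations removes the quadratic terms:
-39.6 x − 5.6 y = -2142.66
247.2 x + 154.8 y = 19503.21
Solving the 2×2 system: x ≈ 46.9, y ≈ 51.1 km.
Check against SEIS02 (with the unrounded x, y): √((x + 63.8)²+(y + 10.0)²) = 126.44 ≈ 126.44 km. ✓

(46.9, 51.1)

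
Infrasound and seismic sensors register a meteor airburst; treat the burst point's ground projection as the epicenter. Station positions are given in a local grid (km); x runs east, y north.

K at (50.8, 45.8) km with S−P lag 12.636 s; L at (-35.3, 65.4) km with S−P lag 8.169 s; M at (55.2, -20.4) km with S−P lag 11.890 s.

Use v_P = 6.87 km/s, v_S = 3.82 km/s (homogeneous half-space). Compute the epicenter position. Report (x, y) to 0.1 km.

Distance from S−P lag: d = Δt · v_P v_S / (v_P − v_S) = Δt · (6.87·3.82)/(6.87−3.82) ≈ 8.6044·Δt.
So d_K = 108.73, d_L = 70.29, d_M = 102.31 km.
Circle about each station: (x − 50.8)² + (y − 45.8)² = 108.73²; (x + 35.3)² + (y − 65.4)² = 70.29²; (x − 55.2)² + (y + 20.4)² = 102.31².
Subtracting pairs of circle equations eliminates x²+y² and gives linear equations (the radical axes):
-172.2 x + 39.2 y = 7726.50
8.8 x − 132.4 y = 139.80
Solving the 2×2 system: x ≈ -45.8, y ≈ -4.1 km.
Check against K (with the unrounded x, y): √((x − 50.8)²+(y − 45.8)²) = 108.73 ≈ 108.73 km. ✓

(-45.8, -4.1)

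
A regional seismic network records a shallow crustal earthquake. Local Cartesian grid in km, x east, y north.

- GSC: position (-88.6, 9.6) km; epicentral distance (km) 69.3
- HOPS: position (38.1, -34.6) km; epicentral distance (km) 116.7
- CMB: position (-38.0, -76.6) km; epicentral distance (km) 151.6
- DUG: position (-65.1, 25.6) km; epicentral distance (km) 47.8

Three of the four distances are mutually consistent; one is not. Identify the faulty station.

HOPS

Solve using three stations at a time. Using GSC, CMB, DUG (subtract circle equations pairwise → linear system) gives (x, y) ≈ (-61.1, 73.2).
Distances from that point to each station vs reported:
  GSC: calculated 69.3 vs reported 69.3 → residual 0.0 km
  HOPS: calculated 146.5 vs reported 116.7 → residual 29.8 km
  CMB: calculated 151.6 vs reported 151.6 → residual 0.0 km
  DUG: calculated 47.8 vs reported 47.8 → residual 0.0 km
GSC, CMB, DUG are mutually consistent (residuals ≈ 0); HOPS is off by 29.8 km.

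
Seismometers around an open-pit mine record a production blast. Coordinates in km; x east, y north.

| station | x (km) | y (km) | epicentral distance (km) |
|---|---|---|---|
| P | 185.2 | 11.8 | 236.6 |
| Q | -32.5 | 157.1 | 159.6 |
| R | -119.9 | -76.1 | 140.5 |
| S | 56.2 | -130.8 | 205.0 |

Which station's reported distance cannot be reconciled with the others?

Solve using three stations at a time. Using P, R, S (subtract circle equations pairwise → linear system) gives (x, y) ≈ (-49.0, 45.1).
Distances from that point to each station vs reported:
  P: calculated 236.5 vs reported 236.6 → residual 0.1 km
  Q: calculated 113.2 vs reported 159.6 → residual 46.4 km
  R: calculated 140.4 vs reported 140.5 → residual 0.1 km
  S: calculated 204.9 vs reported 205.0 → residual 0.1 km
P, R, S are mutually consistent (residuals ≈ 0); Q is off by 46.4 km.

Q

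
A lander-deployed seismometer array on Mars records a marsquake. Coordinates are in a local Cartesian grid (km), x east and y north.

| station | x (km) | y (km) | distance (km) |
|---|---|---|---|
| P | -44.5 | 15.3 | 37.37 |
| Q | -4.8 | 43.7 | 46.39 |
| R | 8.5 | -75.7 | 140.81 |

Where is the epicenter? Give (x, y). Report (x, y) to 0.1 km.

(-50.4, 52.2)

Circle about each station: (x + 44.5)² + (y − 15.3)² = 37.37²; (x + 4.8)² + (y − 43.7)² = 46.39²; (x − 8.5)² + (y + 75.7)² = 140.81².
Subtracting pairs of circle equations eliminates x²+y² and gives linear equations (the radical axes):
79.4 x + 56.8 y = -1037.13
106.0 x − 182.0 y = -14842.54
Solving the 2×2 system: x ≈ -50.4, y ≈ 52.2 km.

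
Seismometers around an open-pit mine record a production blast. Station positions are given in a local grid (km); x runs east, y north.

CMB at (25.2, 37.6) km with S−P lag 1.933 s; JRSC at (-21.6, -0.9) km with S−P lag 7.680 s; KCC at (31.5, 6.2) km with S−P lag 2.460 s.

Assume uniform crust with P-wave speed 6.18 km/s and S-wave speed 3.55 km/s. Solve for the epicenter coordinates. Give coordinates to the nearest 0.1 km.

Distance from S−P lag: d = Δt · v_P v_S / (v_P − v_S) = Δt · (6.18·3.55)/(6.18−3.55) ≈ 8.3418·Δt.
So d_CMB = 16.12, d_JRSC = 64.07, d_KCC = 20.52 km.
Circle about each station: (x − 25.2)² + (y − 37.6)² = 16.12²; (x + 21.6)² + (y + 0.9)² = 64.07²; (x − 31.5)² + (y − 6.2)² = 20.52².
Subtracting the CMB equation from the JRSC and KCC equations removes the quadratic terms:
-93.6 x − 77.0 y = -5426.54
12.6 x − 62.8 y = -1179.33
Solving the 2×2 system: x ≈ 36.5, y ≈ 26.1 km.
Check against CMB (with the unrounded x, y): √((x − 25.2)²+(y − 37.6)²) = 16.12 ≈ 16.12 km. ✓

36.5 km east, 26.1 km north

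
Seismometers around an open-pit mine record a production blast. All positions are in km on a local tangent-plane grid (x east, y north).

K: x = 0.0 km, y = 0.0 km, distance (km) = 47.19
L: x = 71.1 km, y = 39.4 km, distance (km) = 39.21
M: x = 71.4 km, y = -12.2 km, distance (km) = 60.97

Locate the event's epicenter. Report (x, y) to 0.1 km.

(32.2, 34.5)

Circle about each station: x² + y² = 47.19²; (x − 71.1)² + (y − 39.4)² = 39.21²; (x − 71.4)² + (y + 12.2)² = 60.97².
Subtracting pairs of circle equations eliminates x²+y² and gives linear equations (the radical axes):
142.2 x + 78.8 y = 7297.04
142.8 x − 24.4 y = 3756.36
Solving the 2×2 system: x ≈ 32.2, y ≈ 34.5 km.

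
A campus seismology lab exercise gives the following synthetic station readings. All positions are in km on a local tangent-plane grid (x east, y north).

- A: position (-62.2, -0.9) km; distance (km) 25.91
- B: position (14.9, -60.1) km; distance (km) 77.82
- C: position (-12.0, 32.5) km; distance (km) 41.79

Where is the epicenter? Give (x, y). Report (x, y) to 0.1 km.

(-36.3, -1.5)

Circle about each station: (x + 62.2)² + (y + 0.9)² = 25.91²; (x − 14.9)² + (y + 60.1)² = 77.82²; (x + 12.0)² + (y − 32.5)² = 41.79².
Subtracting pairs of circle equations eliminates x²+y² and gives linear equations (the radical axes):
154.2 x − 118.4 y = -5420.25
100.4 x + 66.8 y = -3744.48
Solving the 2×2 system: x ≈ -36.3, y ≈ -1.5 km.
Check against A (with the unrounded x, y): √((x + 62.2)²+(y + 0.9)²) = 25.91 ≈ 25.91 km. ✓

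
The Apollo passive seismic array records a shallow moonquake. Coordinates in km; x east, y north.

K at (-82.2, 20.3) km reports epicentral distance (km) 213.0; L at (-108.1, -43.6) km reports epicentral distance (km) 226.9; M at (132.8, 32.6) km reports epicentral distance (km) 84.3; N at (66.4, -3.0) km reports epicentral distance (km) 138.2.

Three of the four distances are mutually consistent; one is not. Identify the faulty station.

Solve using three stations at a time. Using K, L, M (subtract circle equations pairwise → linear system) gives (x, y) ≈ (118.7, -50.5).
Distances from that point to each station vs reported:
  K: calculated 213.0 vs reported 213.0 → residual 0.0 km
  L: calculated 226.9 vs reported 226.9 → residual 0.0 km
  M: calculated 84.3 vs reported 84.3 → residual 0.0 km
  N: calculated 70.6 vs reported 138.2 → residual 67.6 km
K, L, M are mutually consistent (residuals ≈ 0); N is off by 67.6 km.

N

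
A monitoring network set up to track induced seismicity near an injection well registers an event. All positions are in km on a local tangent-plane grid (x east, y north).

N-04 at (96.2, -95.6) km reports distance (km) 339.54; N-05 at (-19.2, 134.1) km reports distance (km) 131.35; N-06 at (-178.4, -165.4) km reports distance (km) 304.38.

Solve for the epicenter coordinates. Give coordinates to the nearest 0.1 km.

Circle about each station: (x − 96.2)² + (y + 95.6)² = 339.54²; (x + 19.2)² + (y − 134.1)² = 131.35²; (x + 178.4)² + (y + 165.4)² = 304.38².
Subtracting pairs of circle equations eliminates x²+y² and gives linear equations (the radical axes):
-230.8 x + 459.4 y = 97992.24
-549.2 x − 139.6 y = 63430.15
Solving the 2×2 system: x ≈ -150.5, y ≈ 137.7 km.

-150.5 km east, 137.7 km north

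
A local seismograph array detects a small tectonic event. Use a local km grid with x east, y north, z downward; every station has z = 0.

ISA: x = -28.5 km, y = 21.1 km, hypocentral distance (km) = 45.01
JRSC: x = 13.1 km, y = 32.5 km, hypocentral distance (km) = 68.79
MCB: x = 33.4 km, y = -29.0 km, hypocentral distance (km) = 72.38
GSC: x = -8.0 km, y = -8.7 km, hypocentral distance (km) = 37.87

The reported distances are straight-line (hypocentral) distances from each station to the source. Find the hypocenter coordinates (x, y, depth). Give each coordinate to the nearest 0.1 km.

(-29.7, -11.6, 30.9)

Each station gives a sphere (x−x_i)² + (y−y_i)² + z² = d_i² (stations at z=0).
Subtracting the ISA sphere from JRSC and MCB: z² cancels, leaving linear equations in x and y:
83.2 x + 22.8 y = -2735.76
123.8 x − 100.2 y = -2513.86
Solving: x ≈ -29.701, y ≈ -11.608 km (keep extra digits for the depth step; rounded: -29.7, -11.6).
Then from the ISA sphere: z² = 45.01² − (x + 28.5)² − (y − 21.1)² with x = -29.701, y = -11.608, so z ≈ 30.897 ≈ 30.9 km.
Check against GSC (with the unrounded solution): distance 37.87 ≈ 37.87 km. ✓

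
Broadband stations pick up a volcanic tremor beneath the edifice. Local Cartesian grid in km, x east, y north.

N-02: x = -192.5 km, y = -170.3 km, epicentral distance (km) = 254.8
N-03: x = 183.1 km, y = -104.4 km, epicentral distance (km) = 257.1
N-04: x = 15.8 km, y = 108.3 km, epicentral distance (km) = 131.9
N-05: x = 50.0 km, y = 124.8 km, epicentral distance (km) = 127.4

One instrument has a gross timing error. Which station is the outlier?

N-04

Solve using three stations at a time. Using N-02, N-03, N-05 (subtract circle equations pairwise → linear system) gives (x, y) ≈ (-35.7, 30.6).
Distances from that point to each station vs reported:
  N-02: calculated 254.8 vs reported 254.8 → residual 0.0 km
  N-03: calculated 257.1 vs reported 257.1 → residual 0.0 km
  N-04: calculated 93.3 vs reported 131.9 → residual 38.6 km
  N-05: calculated 127.4 vs reported 127.4 → residual 0.0 km
N-02, N-03, N-05 are mutually consistent (residuals ≈ 0); N-04 is off by 38.6 km.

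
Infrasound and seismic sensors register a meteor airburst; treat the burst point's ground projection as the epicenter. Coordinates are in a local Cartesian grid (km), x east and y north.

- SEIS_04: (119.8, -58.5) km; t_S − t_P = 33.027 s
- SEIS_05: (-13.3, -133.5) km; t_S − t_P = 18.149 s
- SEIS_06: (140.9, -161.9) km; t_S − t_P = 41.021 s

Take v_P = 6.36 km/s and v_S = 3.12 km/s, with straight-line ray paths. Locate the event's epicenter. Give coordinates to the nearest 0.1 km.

-82.1 km east, -46.2 km north

Distance from S−P lag: d = Δt · v_P v_S / (v_P − v_S) = Δt · (6.36·3.12)/(6.36−3.12) ≈ 6.1244·Δt.
So d_SEIS_04 = 202.27, d_SEIS_05 = 111.15, d_SEIS_06 = 251.23 km.
Circle about each station: (x − 119.8)² + (y + 58.5)² = 202.27²; (x + 13.3)² + (y + 133.5)² = 111.15²; (x − 140.9)² + (y + 161.9)² = 251.23².
Subtracting pairs of circle equations eliminates x²+y² and gives linear equations (the radical axes):
-266.2 x − 150.0 y = 28783.68
42.2 x − 206.8 y = 6086.77
Solving the 2×2 system: x ≈ -82.1, y ≈ -46.2 km.
Check against SEIS_04 (with the unrounded x, y): √((x − 119.8)²+(y + 58.5)²) = 202.28 ≈ 202.27 km. ✓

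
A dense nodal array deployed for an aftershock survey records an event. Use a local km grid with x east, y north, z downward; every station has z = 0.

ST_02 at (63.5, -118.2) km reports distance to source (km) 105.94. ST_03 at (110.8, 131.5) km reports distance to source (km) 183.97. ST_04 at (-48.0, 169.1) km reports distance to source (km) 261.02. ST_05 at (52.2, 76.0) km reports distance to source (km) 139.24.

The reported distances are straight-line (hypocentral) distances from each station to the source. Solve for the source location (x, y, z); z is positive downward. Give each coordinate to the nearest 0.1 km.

Each station gives a sphere (x−x_i)² + (y−y_i)² + z² = d_i² (stations at z=0).
Subtracting the ST_02 sphere from ST_03 and ST_04: z² cancels, leaving linear equations in x and y:
94.6 x + 499.4 y = -11056.28
-223.0 x + 574.6 y = -44012.84
Solving: x ≈ 94.296, y ≈ -40.001 km (keep extra digits for the depth step; rounded: 94.3, -40.0).
Then from the ST_02 sphere: z² = 105.94² − (x − 63.5)² − (y + 118.2)² with x = 94.296, y = -40.001, so z ≈ 64.497 ≈ 64.5 km.

x ≈ 94.3 km, y ≈ -40.0 km, depth ≈ 64.5 km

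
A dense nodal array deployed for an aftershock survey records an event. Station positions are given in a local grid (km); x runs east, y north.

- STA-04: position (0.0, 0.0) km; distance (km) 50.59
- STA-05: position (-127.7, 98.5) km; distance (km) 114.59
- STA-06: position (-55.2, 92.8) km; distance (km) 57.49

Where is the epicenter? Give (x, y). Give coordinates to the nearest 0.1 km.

Circle about each station: x² + y² = 50.59²; (x + 127.7)² + (y − 98.5)² = 114.59²; (x + 55.2)² + (y − 92.8)² = 57.49².
Subtracting the STA-04 equation from the STA-05 and STA-06 equations removes the quadratic terms:
-255.4 x + 197.0 y = 15438.02
-110.4 x + 185.6 y = 10913.13
Solving the 2×2 system: x ≈ -27.9, y ≈ 42.2 km.

-27.9 km east, 42.2 km north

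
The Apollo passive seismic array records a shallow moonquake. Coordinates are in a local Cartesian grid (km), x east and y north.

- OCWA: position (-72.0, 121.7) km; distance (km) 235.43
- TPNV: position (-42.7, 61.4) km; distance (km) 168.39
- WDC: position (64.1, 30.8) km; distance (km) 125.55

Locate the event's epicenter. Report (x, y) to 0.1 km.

Circle about each station: (x + 72.0)² + (y − 121.7)² = 235.43²; (x + 42.7)² + (y − 61.4)² = 168.39²; (x − 64.1)² + (y − 30.8)² = 125.55².
Subtracting pairs of circle equations eliminates x²+y² and gives linear equations (the radical axes):
58.6 x − 120.6 y = 12670.45
272.2 x − 181.8 y = 24727.04
Solving the 2×2 system: x ≈ 30.6, y ≈ -90.2 km.

30.6 km east, -90.2 km north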